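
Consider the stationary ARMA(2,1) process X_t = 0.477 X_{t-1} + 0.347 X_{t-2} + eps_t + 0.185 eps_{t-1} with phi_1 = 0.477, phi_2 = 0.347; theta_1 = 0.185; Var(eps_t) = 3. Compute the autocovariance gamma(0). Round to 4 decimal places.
\gamma(0) = 9.5394

Multiply the model equation by X_{t-k} and take expectations. With theta_0 = psi_0 = 1 and psi_j the MA(infinity) weights, this gives
  gamma(k) - sum_i phi_i gamma(k-i) = c_k,
  c_k = sigma^2 * sum_{j=k..q} theta_j psi_{j-k}   (c_k = 0 for k > q),
using gamma(-m) = gamma(m).
psi-weights needed (psi_j = theta_j + sum_i phi_i psi_{j-i}):
  psi_1 = theta_1 + phi_1 = 0.185 + (0.477) = 0.662
Right-hand sides:
  c_0 = sigma^2 (1 + theta_1 psi_1) = 3 * (1 + (0.185)(0.662)) = 3 * 1.12247 = 3.36741
  c_1 = sigma^2 theta_1 = 3 * (0.185) = 0.555
  c_2 = 0
Equations for k = 0, 1, 2 (AR order 2, c_2 = 0):
  (E0) gamma(0) = phi_1 gamma(1) + phi_2 gamma(2) + c_0
  (E1) gamma(1) = phi_1 gamma(0) + phi_2 gamma(1) + c_1
  (E2) gamma(2) = phi_1 gamma(1) + phi_2 gamma(0)
From (E1): gamma(1) = A gamma(0) + B with
  A = phi_1 / (1 - phi_2) = 0.477 / 0.653 = 0.730475,   B = c_1 / (1 - phi_2) = 0.555 / 0.653 = 0.849923.
Insert (E2) into (E0): gamma(0) (1 - phi_2^2) = phi_1 (1 + phi_2) gamma(1) + c_0.
  phi_1 (1 + phi_2) = (0.477)(1.347) = 0.642519,   1 - phi_2^2 = 0.879591.
Replace gamma(1) by A gamma(0) + B and collect gamma(0):
  gamma(0) [0.879591 - (0.642519)(0.730475)] = (0.642519)(0.849923) + 3.36741
  gamma(0) * 0.410247 = 3.913502
  gamma(0) = 3.913502 / 0.410247 = 9.539377.
Therefore gamma(0) = 9.5394 (to 4 decimal places).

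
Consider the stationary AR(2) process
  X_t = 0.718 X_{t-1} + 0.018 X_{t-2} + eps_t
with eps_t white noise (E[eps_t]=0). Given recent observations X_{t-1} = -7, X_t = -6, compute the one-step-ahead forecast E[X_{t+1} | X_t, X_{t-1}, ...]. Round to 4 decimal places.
E[X_{t+1} \mid \mathcal F_t] = -4.4340

For an AR(p) model X_t = c + sum_i phi_i X_{t-i} + eps_t, the
one-step-ahead conditional mean is
  E[X_{t+1} | X_t, ...] = c + sum_i phi_i X_{t+1-i}.
Substitute known values:
  E[X_{t+1} | ...] = (0.718) * (-6) + (0.018) * (-7)
                   = -4.4340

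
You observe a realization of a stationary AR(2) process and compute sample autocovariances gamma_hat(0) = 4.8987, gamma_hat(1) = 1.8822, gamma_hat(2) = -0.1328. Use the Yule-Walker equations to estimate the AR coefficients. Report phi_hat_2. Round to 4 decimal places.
\hat\phi_{2} = -0.2050

The Yule-Walker equations for an AR(p) process read, in matrix form,
  Gamma_p phi = r_p,   with   (Gamma_p)_{ij} = gamma(|i - j|),
                       (r_p)_i = gamma(i),   i,j = 1..p.
Substitute the sample gammas (Toeplitz matrix and right-hand side of size 2):
  Gamma_p = [[4.8987, 1.8822], [1.8822, 4.8987]]
  r_p     = [1.8822, -0.1328]
Written out:
  4.8987 phi_1 + 1.8822 phi_2 = 1.8822
  1.8822 phi_1 + 4.8987 phi_2 = -0.1328
Solve by Cramer's rule:
  det = gamma(0)^2 - gamma(1)^2 = (4.8987)^2 - (1.8822)^2 = 23.99726169 - 3.54267684 = 20.45458485
  phi_hat_1 = [gamma(1) gamma(0) - gamma(1) gamma(2)] / det = [(1.8822)(4.8987) - (1.8822)(-0.1328)] / 20.45458485 = 9.4702893 / 20.45458485 = 0.463
  phi_hat_2 = [gamma(0) gamma(2) - gamma(1)^2] / det = [(4.8987)(-0.1328) - (1.8822)^2] / 20.45458485 = -4.1932242 / 20.45458485 = -0.205
So phi_hat = [0.4630, -0.2050].
Therefore phi_hat_2 = -0.2050.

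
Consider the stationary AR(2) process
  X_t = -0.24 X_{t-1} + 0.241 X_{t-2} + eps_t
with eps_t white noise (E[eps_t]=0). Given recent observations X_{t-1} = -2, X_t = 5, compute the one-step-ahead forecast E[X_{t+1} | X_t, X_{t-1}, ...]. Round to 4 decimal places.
E[X_{t+1} \mid \mathcal F_t] = -1.6820

For an AR(p) model X_t = c + sum_i phi_i X_{t-i} + eps_t, the
one-step-ahead conditional mean is
  E[X_{t+1} | X_t, ...] = c + sum_i phi_i X_{t+1-i}.
Substitute known values:
  E[X_{t+1} | ...] = (-0.24) * (5) + (0.241) * (-2)
                   = -1.6820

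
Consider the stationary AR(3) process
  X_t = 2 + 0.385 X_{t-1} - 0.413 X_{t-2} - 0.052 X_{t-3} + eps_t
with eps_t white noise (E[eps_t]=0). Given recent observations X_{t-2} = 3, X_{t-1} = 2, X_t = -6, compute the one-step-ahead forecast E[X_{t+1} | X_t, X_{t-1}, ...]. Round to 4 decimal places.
E[X_{t+1} \mid \mathcal F_t] = -1.2920

For an AR(p) model X_t = c + sum_i phi_i X_{t-i} + eps_t, the
one-step-ahead conditional mean is
  E[X_{t+1} | X_t, ...] = c + sum_i phi_i X_{t+1-i}.
Substitute known values:
  E[X_{t+1} | ...] = 2 + (0.385) * (-6) + (-0.413) * (2) + (-0.052) * (3)
                   = -1.2920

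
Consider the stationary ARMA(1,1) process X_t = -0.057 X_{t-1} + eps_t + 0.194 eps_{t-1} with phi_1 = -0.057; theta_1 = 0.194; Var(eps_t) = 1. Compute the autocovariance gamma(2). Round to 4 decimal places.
\gamma(2) = -0.0077

Multiply the model equation by X_{t-k} and take expectations. With theta_0 = psi_0 = 1 and psi_j the MA(infinity) weights, this gives
  gamma(k) - sum_i phi_i gamma(k-i) = c_k,
  c_k = sigma^2 * sum_{j=k..q} theta_j psi_{j-k}   (c_k = 0 for k > q),
using gamma(-m) = gamma(m).
psi-weights needed (psi_j = theta_j + sum_i phi_i psi_{j-i}):
  psi_1 = theta_1 + phi_1 = 0.194 + (-0.057) = 0.137
Right-hand sides:
  c_0 = sigma^2 (1 + theta_1 psi_1) = 1 * (1 + (0.194)(0.137)) = 1 * 1.026578 = 1.026578
  c_1 = sigma^2 theta_1 = 1 * (0.194) = 0.194
  c_2 = 0
Equations for k = 0 and k = 1 (AR order 1):
  gamma(0) = phi_1 gamma(1) + c_0
  gamma(1) = phi_1 gamma(0) + c_1
Substituting the second into the first: gamma(0) (1 - phi_1^2) = c_0 + phi_1 c_1, so
  gamma(0) = (c_0 + phi_1 c_1) / (1 - phi_1^2) = (1.026578 + (-0.057)(0.194)) / (1 - (-0.057)^2) = 1.01552 / 0.996751 = 1.01883.
  gamma(1) = phi_1 gamma(0) + c_1 = (-0.057)(1.01883) + (0.194) = 0.135927.
For k = 2 (> q): gamma(2) = phi_1 gamma(1) = (-0.057)(0.135927) = -0.007748.
Therefore gamma(2) = -0.0077 (to 4 decimal places).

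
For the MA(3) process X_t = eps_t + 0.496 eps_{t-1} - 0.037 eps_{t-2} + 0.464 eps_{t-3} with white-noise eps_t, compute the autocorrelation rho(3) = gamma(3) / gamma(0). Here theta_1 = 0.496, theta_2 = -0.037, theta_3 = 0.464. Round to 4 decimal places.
\rho(3) = 0.3172

For an MA(q) process with theta_0 = 1, the autocovariance is
  gamma(k) = sigma^2 * sum_{i=0..q-k} theta_i * theta_{i+k},
and rho(k) = gamma(k) / gamma(0). Sigma^2 cancels.
  numerator   = (1)*(0.464) = 0.464.
  denominator = (1)^2 + (0.496)^2 + (-0.037)^2 + (0.464)^2 = 1.462681.
  rho(3) = 0.464 / 1.462681 = 0.3172.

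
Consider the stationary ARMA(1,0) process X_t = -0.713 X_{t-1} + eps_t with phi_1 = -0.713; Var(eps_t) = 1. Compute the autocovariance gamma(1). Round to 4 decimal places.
\gamma(1) = -1.4503

Multiply the model equation by X_{t-k} and take expectations. With theta_0 = psi_0 = 1 and psi_j the MA(infinity) weights, this gives
  gamma(k) - sum_i phi_i gamma(k-i) = c_k,
  c_k = sigma^2 * sum_{j=k..q} theta_j psi_{j-k}   (c_k = 0 for k > q),
using gamma(-m) = gamma(m).
Pure AR (q = 0): c_0 = sigma^2 = 1, c_k = 0 for k >= 1.
Equations for k = 0 and k = 1 (AR order 1):
  gamma(0) = phi_1 gamma(1) + c_0
  gamma(1) = phi_1 gamma(0) + c_1
Substituting the second into the first: gamma(0) (1 - phi_1^2) = c_0 + phi_1 c_1, so
  gamma(0) = c_0 / (1 - phi_1^2) = 1 / (1 - (-0.713)^2) = 1 / 0.491631 = 2.034046.
  gamma(1) = phi_1 gamma(0) = (-0.713)(2.034046) = -1.450275.
Therefore gamma(1) = -1.4503 (to 4 decimal places).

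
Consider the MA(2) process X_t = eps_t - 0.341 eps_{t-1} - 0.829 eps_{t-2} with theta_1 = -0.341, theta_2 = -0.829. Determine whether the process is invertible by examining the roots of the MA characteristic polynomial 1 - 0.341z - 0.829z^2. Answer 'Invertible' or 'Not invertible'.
\text{Not invertible}

The MA(q) characteristic polynomial is P(z) = 1 - 0.341z - 0.829z^2.
Invertibility requires all roots to lie outside the unit circle, i.e. |z| > 1 for every root.
Set 1 + (-0.341) z + (-0.829) z^2 = 0, i.e. a z^2 + b z + c = 0 with a = -0.829, b = -0.341, c = 1.
Discriminant D = b^2 - 4ac = (-0.341)^2 - 4*(-0.829)*1 = 0.116281 - (-3.316) = 3.432281.
D >= 0, so the roots are real: z = (-b +/- sqrt(D)) / (2a) = (0.341 +/- 1.852642) / (-1.658).
  z_1 = (0.341 + 1.852642) / (-1.658) = -1.3231,   |z_1| = 1.3231.
  z_2 = (0.341 - 1.852642) / (-1.658) = 0.9117,   |z_2| = 0.9117.
Moduli of all roots: 1.3231, 0.9117.
All moduli strictly greater than 1? No.
Verdict: Not invertible.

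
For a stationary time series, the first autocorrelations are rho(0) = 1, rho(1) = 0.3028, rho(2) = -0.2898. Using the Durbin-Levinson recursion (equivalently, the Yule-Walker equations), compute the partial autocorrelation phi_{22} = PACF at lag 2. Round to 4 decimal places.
\phi_{22} = -0.4200

The PACF at lag k is phi_{kk}, the last component of the solution
to the Yule-Walker system G_k phi = r_k where
  (G_k)_{ij} = rho(|i - j|), (r_k)_i = rho(i), i,j = 1..k.
Equivalently, Durbin-Levinson gives phi_{kk} iteratively:
  phi_{11} = rho(1)
  phi_{kk} = [rho(k) - sum_{j=1..k-1} phi_{k-1,j} rho(k-j)]
            / [1 - sum_{j=1..k-1} phi_{k-1,j} rho(j)],
  phi_{k,j} = phi_{k-1,j} - phi_{kk} phi_{k-1,k-j},  j = 1..k-1.
Step k = 1:
  phi_11 = rho(1) = 0.3028.
Step k = 2:
  phi_22 = [rho(2) - phi_11 rho(1)] / [1 - phi_11 rho(1)] = [-0.2898 - (0.3028)(0.3028)] / [1 - (0.3028)(0.3028)]
         = -0.38148784 / 0.90831216 = -0.42.
Therefore phi_{22} = -0.4200.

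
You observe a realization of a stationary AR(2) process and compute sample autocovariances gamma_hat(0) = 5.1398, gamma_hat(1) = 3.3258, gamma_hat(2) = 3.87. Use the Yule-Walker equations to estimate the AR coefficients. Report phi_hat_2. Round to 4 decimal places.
\hat\phi_{2} = 0.5750

The Yule-Walker equations for an AR(p) process read, in matrix form,
  Gamma_p phi = r_p,   with   (Gamma_p)_{ij} = gamma(|i - j|),
                       (r_p)_i = gamma(i),   i,j = 1..p.
Substitute the sample gammas (Toeplitz matrix and right-hand side of size 2):
  Gamma_p = [[5.1398, 3.3258], [3.3258, 5.1398]]
  r_p     = [3.3258, 3.87]
Written out:
  5.1398 phi_1 + 3.3258 phi_2 = 3.3258
  3.3258 phi_1 + 5.1398 phi_2 = 3.87
Solve by Cramer's rule:
  det = gamma(0)^2 - gamma(1)^2 = (5.1398)^2 - (3.3258)^2 = 26.41754404 - 11.06094564 = 15.3565984
  phi_hat_1 = [gamma(1) gamma(0) - gamma(1) gamma(2)] / det = [(3.3258)(5.1398) - (3.3258)(3.87)] / 15.3565984 = 4.22310084 / 15.3565984 = 0.275
  phi_hat_2 = [gamma(0) gamma(2) - gamma(1)^2] / det = [(5.1398)(3.87) - (3.3258)^2] / 15.3565984 = 8.83008036 / 15.3565984 = 0.575
So phi_hat = [0.2750, 0.5750].
Therefore phi_hat_2 = 0.5750.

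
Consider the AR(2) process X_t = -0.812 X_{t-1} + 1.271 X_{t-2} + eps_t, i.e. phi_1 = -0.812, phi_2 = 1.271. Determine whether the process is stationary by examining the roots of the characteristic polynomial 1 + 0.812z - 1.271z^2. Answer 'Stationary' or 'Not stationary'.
\text{Not stationary}

The AR(p) characteristic polynomial is P(z) = 1 + 0.812z - 1.271z^2.
Stationarity requires all roots to lie outside the unit circle, i.e. |z| > 1 for every root.
Set 1 + (0.812) z + (-1.271) z^2 = 0, i.e. a z^2 + b z + c = 0 with a = -1.271, b = 0.812, c = 1.
Discriminant D = b^2 - 4ac = (0.812)^2 - 4*(-1.271)*1 = 0.659344 - (-5.084) = 5.743344.
D >= 0, so the roots are real: z = (-b +/- sqrt(D)) / (2a) = (-0.812 +/- 2.396527) / (-2.542).
  z_1 = (-0.812 + 2.396527) / (-2.542) = -0.6233,   |z_1| = 0.6233.
  z_2 = (-0.812 - 2.396527) / (-2.542) = 1.2622,   |z_2| = 1.2622.
Moduli of all roots: 0.6233, 1.2622.
All moduli strictly greater than 1? No.
Verdict: Not stationary.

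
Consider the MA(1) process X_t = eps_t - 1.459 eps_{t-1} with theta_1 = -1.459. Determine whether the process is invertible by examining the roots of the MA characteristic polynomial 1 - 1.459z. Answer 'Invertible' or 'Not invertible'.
\text{Not invertible}

The MA(q) characteristic polynomial is P(z) = 1 - 1.459z.
Invertibility requires all roots to lie outside the unit circle, i.e. |z| > 1 for every root.
This is linear in z: 1 + (-1.459) z = 0  =>  z = -1/(-1.459) = 0.685401,  |z| = 0.685401.
Moduli of all roots: 0.6854.
All moduli strictly greater than 1? No.
Verdict: Not invertible.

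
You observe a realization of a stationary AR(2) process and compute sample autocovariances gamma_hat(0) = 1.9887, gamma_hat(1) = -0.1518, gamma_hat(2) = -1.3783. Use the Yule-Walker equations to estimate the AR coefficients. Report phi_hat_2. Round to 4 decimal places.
\hat\phi_{2} = -0.7030

The Yule-Walker equations for an AR(p) process read, in matrix form,
  Gamma_p phi = r_p,   with   (Gamma_p)_{ij} = gamma(|i - j|),
                       (r_p)_i = gamma(i),   i,j = 1..p.
Substitute the sample gammas (Toeplitz matrix and right-hand side of size 2):
  Gamma_p = [[1.9887, -0.1518], [-0.1518, 1.9887]]
  r_p     = [-0.1518, -1.3783]
Written out:
  1.9887 phi_1 - 0.1518 phi_2 = -0.1518
  -0.1518 phi_1 + 1.9887 phi_2 = -1.3783
Solve by Cramer's rule:
  det = gamma(0)^2 - gamma(1)^2 = (1.9887)^2 - (-0.1518)^2 = 3.95492769 - 0.02304324 = 3.93188445
  phi_hat_1 = [gamma(1) gamma(0) - gamma(1) gamma(2)] / det = [(-0.1518)(1.9887) - (-0.1518)(-1.3783)] / 3.93188445 = -0.5111106 / 3.93188445 = -0.13
  phi_hat_2 = [gamma(0) gamma(2) - gamma(1)^2] / det = [(1.9887)(-1.3783) - (-0.1518)^2] / 3.93188445 = -2.76406845 / 3.93188445 = -0.703
So phi_hat = [-0.1300, -0.7030].
Therefore phi_hat_2 = -0.7030.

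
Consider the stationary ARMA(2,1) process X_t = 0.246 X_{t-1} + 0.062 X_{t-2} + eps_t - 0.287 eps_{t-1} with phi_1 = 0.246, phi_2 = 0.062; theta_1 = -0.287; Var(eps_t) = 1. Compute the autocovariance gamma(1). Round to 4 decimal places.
\gamma(1) = -0.0425

Multiply the model equation by X_{t-k} and take expectations. With theta_0 = psi_0 = 1 and psi_j the MA(infinity) weights, this gives
  gamma(k) - sum_i phi_i gamma(k-i) = c_k,
  c_k = sigma^2 * sum_{j=k..q} theta_j psi_{j-k}   (c_k = 0 for k > q),
using gamma(-m) = gamma(m).
psi-weights needed (psi_j = theta_j + sum_i phi_i psi_{j-i}):
  psi_1 = theta_1 + phi_1 = -0.287 + (0.246) = -0.041
Right-hand sides:
  c_0 = sigma^2 (1 + theta_1 psi_1) = 1 * (1 + (-0.287)(-0.041)) = 1 * 1.011767 = 1.011767
  c_1 = sigma^2 theta_1 = 1 * (-0.287) = -0.287
  c_2 = 0
Equations for k = 0, 1, 2 (AR order 2, c_2 = 0):
  (E0) gamma(0) = phi_1 gamma(1) + phi_2 gamma(2) + c_0
  (E1) gamma(1) = phi_1 gamma(0) + phi_2 gamma(1) + c_1
  (E2) gamma(2) = phi_1 gamma(1) + phi_2 gamma(0)
From (E1): gamma(1) = A gamma(0) + B with
  A = phi_1 / (1 - phi_2) = 0.246 / 0.938 = 0.26226,   B = c_1 / (1 - phi_2) = -0.287 / 0.938 = -0.30597.
Insert (E2) into (E0): gamma(0) (1 - phi_2^2) = phi_1 (1 + phi_2) gamma(1) + c_0.
  phi_1 (1 + phi_2) = (0.246)(1.062) = 0.261252,   1 - phi_2^2 = 0.996156.
Replace gamma(1) by A gamma(0) + B and collect gamma(0):
  gamma(0) [0.996156 - (0.261252)(0.26226)] = (0.261252)(-0.30597) + 1.011767
  gamma(0) * 0.92764 = 0.931832
  gamma(0) = 0.931832 / 0.92764 = 1.004519.
  gamma(1) = A gamma(0) + B = (0.26226)(1.004519) + (-0.30597) = -0.042525.
Therefore gamma(1) = -0.0425 (to 4 decimal places).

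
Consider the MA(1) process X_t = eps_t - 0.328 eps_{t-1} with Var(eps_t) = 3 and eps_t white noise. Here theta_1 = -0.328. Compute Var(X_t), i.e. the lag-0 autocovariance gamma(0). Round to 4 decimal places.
\gamma(0) = 3.3228

For an MA(q) process X_t = eps_t + sum_i theta_i eps_{t-i} with
Var(eps_t) = sigma^2, the variance is
  gamma(0) = sigma^2 * (1 + sum_i theta_i^2).
  sum_i theta_i^2 = (-0.328)^2 = 0.107584.
  gamma(0) = 3 * (1 + 0.107584) = 3 * 1.107584 = 3.322752, which rounds to 3.3228.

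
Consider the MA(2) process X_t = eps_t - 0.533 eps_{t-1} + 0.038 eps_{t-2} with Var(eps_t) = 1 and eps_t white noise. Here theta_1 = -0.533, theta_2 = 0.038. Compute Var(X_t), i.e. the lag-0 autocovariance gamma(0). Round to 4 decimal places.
\gamma(0) = 1.2855

For an MA(q) process X_t = eps_t + sum_i theta_i eps_{t-i} with
Var(eps_t) = sigma^2, the variance is
  gamma(0) = sigma^2 * (1 + sum_i theta_i^2).
  sum_i theta_i^2 = (-0.533)^2 + (0.038)^2 = 0.284089 + 0.001444 = 0.285533.
  gamma(0) = 1 * (1 + 0.285533) = 1 * 1.285533 = 1.285533, which rounds to 1.2855.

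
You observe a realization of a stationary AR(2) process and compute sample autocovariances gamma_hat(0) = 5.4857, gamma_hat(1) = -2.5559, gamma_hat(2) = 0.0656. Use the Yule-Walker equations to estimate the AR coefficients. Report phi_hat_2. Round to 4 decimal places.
\hat\phi_{2} = -0.2620

The Yule-Walker equations for an AR(p) process read, in matrix form,
  Gamma_p phi = r_p,   with   (Gamma_p)_{ij} = gamma(|i - j|),
                       (r_p)_i = gamma(i),   i,j = 1..p.
Substitute the sample gammas (Toeplitz matrix and right-hand side of size 2):
  Gamma_p = [[5.4857, -2.5559], [-2.5559, 5.4857]]
  r_p     = [-2.5559, 0.0656]
Written out:
  5.4857 phi_1 - 2.5559 phi_2 = -2.5559
  -2.5559 phi_1 + 5.4857 phi_2 = 0.0656
Solve by Cramer's rule:
  det = gamma(0)^2 - gamma(1)^2 = (5.4857)^2 - (-2.5559)^2 = 30.09290449 - 6.53262481 = 23.56027968
  phi_hat_1 = [gamma(1) gamma(0) - gamma(1) gamma(2)] / det = [(-2.5559)(5.4857) - (-2.5559)(0.0656)] / 23.56027968 = -13.85323359 / 23.56027968 = -0.588
  phi_hat_2 = [gamma(0) gamma(2) - gamma(1)^2] / det = [(5.4857)(0.0656) - (-2.5559)^2] / 23.56027968 = -6.17276289 / 23.56027968 = -0.262
So phi_hat = [-0.5880, -0.2620].
Therefore phi_hat_2 = -0.2620.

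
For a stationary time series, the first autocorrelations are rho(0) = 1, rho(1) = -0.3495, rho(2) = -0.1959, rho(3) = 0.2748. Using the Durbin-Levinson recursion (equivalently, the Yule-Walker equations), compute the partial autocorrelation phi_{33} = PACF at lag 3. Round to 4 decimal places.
\phi_{33} = 0.0720

The PACF at lag k is phi_{kk}, the last component of the solution
to the Yule-Walker system G_k phi = r_k where
  (G_k)_{ij} = rho(|i - j|), (r_k)_i = rho(i), i,j = 1..k.
Equivalently, Durbin-Levinson gives phi_{kk} iteratively:
  phi_{11} = rho(1)
  phi_{kk} = [rho(k) - sum_{j=1..k-1} phi_{k-1,j} rho(k-j)]
            / [1 - sum_{j=1..k-1} phi_{k-1,j} rho(j)],
  phi_{k,j} = phi_{k-1,j} - phi_{kk} phi_{k-1,k-j},  j = 1..k-1.
Step k = 1:
  phi_11 = rho(1) = -0.3495.
Step k = 2:
  phi_22 = [rho(2) - phi_11 rho(1)] / [1 - phi_11 rho(1)] = [-0.1959 - (-0.3495)(-0.3495)] / [1 - (-0.3495)(-0.3495)]
         = -0.31805025 / 0.87784975 = -0.362306.
  Update: phi_21 = phi_11 - phi_22 phi_11 = -0.3495 - (-0.362306)(-0.3495) = -0.476126.
Step k = 3:
  phi_33 = [rho(3) - phi_21 rho(2) - phi_22 rho(1)] / [1 - phi_21 rho(1) - phi_22 rho(2)]
    numerator   = 0.2748 - (-0.476126)(-0.1959) - (-0.362306)(-0.3495) = 0.05490097
    denominator = 1 - (-0.476126)(-0.3495) - (-0.362306)(-0.1959) = 0.76261823
  phi_33 = 0.05490097 / 0.76261823 = 0.072.
Therefore phi_{33} = 0.0720.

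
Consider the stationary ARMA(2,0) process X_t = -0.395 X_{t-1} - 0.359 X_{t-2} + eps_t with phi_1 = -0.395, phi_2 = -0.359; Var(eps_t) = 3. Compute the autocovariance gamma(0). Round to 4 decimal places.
\gamma(0) = 3.7616

Multiply the model equation by X_{t-k} and take expectations. With theta_0 = psi_0 = 1 and psi_j the MA(infinity) weights, this gives
  gamma(k) - sum_i phi_i gamma(k-i) = c_k,
  c_k = sigma^2 * sum_{j=k..q} theta_j psi_{j-k}   (c_k = 0 for k > q),
using gamma(-m) = gamma(m).
Pure AR (q = 0): c_0 = sigma^2 = 3, c_k = 0 for k >= 1.
Equations for k = 0, 1, 2 (AR order 2, c_2 = 0):
  (E0) gamma(0) = phi_1 gamma(1) + phi_2 gamma(2) + c_0
  (E1) gamma(1) = phi_1 gamma(0) + phi_2 gamma(1) + c_1
  (E2) gamma(2) = phi_1 gamma(1) + phi_2 gamma(0)
From (E1): gamma(1) = A gamma(0) + B with
  A = phi_1 / (1 - phi_2) = -0.395 / 1.359 = -0.290655,   B = c_1 / (1 - phi_2) = 0 / 1.359 = 0.
Insert (E2) into (E0): gamma(0) (1 - phi_2^2) = phi_1 (1 + phi_2) gamma(1) + c_0.
  phi_1 (1 + phi_2) = (-0.395)(0.641) = -0.253195,   1 - phi_2^2 = 0.871119.
Replace gamma(1) by A gamma(0) + B and collect gamma(0):
  gamma(0) [0.871119 - (-0.253195)(-0.290655)] = c_0 = 3
  gamma(0) * 0.797527 = 3
  gamma(0) = 3 / 0.797527 = 3.76163.
Therefore gamma(0) = 3.7616 (to 4 decimal places).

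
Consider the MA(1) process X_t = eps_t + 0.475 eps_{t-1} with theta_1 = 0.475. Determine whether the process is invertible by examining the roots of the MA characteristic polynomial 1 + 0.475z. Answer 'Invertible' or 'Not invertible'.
\text{Invertible}

The MA(q) characteristic polynomial is P(z) = 1 + 0.475z.
Invertibility requires all roots to lie outside the unit circle, i.e. |z| > 1 for every root.
This is linear in z: 1 + (0.475) z = 0  =>  z = -1/(0.475) = -2.105263,  |z| = 2.105263.
Moduli of all roots: 2.1053.
All moduli strictly greater than 1? Yes.
Verdict: Invertible.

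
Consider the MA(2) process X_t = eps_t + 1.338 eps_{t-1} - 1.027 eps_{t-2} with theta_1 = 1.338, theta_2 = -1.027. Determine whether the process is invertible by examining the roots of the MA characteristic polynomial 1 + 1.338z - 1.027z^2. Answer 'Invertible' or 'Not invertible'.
\text{Not invertible}

The MA(q) characteristic polynomial is P(z) = 1 + 1.338z - 1.027z^2.
Invertibility requires all roots to lie outside the unit circle, i.e. |z| > 1 for every root.
Set 1 + (1.338) z + (-1.027) z^2 = 0, i.e. a z^2 + b z + c = 0 with a = -1.027, b = 1.338, c = 1.
Discriminant D = b^2 - 4ac = (1.338)^2 - 4*(-1.027)*1 = 1.790244 - (-4.108) = 5.898244.
D >= 0, so the roots are real: z = (-b +/- sqrt(D)) / (2a) = (-1.338 +/- 2.42863) / (-2.054).
  z_1 = (-1.338 + 2.42863) / (-2.054) = -0.531,   |z_1| = 0.531.
  z_2 = (-1.338 - 2.42863) / (-2.054) = 1.8338,   |z_2| = 1.8338.
Moduli of all roots: 0.5310, 1.8338.
All moduli strictly greater than 1? No.
Verdict: Not invertible.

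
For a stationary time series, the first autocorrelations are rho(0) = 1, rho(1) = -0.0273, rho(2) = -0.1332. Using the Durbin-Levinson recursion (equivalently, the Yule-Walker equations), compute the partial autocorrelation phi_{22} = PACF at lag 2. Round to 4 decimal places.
\phi_{22} = -0.1340

The PACF at lag k is phi_{kk}, the last component of the solution
to the Yule-Walker system G_k phi = r_k where
  (G_k)_{ij} = rho(|i - j|), (r_k)_i = rho(i), i,j = 1..k.
Equivalently, Durbin-Levinson gives phi_{kk} iteratively:
  phi_{11} = rho(1)
  phi_{kk} = [rho(k) - sum_{j=1..k-1} phi_{k-1,j} rho(k-j)]
            / [1 - sum_{j=1..k-1} phi_{k-1,j} rho(j)],
  phi_{k,j} = phi_{k-1,j} - phi_{kk} phi_{k-1,k-j},  j = 1..k-1.
Step k = 1:
  phi_11 = rho(1) = -0.0273.
Step k = 2:
  phi_22 = [rho(2) - phi_11 rho(1)] / [1 - phi_11 rho(1)] = [-0.1332 - (-0.0273)(-0.0273)] / [1 - (-0.0273)(-0.0273)]
         = -0.13394529 / 0.99925471 = -0.134.
Therefore phi_{22} = -0.1340.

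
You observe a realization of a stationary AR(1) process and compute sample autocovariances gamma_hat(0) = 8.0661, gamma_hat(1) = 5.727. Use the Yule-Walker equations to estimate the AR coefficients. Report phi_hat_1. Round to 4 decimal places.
\hat\phi_{1} = 0.7100

The Yule-Walker equations for an AR(p) process read, in matrix form,
  Gamma_p phi = r_p,   with   (Gamma_p)_{ij} = gamma(|i - j|),
                       (r_p)_i = gamma(i),   i,j = 1..p.
Substitute the sample gammas (Toeplitz matrix and right-hand side of size 1):
  Gamma_p = [[8.0661]]
  r_p     = [5.727]
With p = 1 this is the single equation gamma(0) phi_1 = gamma(1):
  phi_hat_1 = gamma(1) / gamma(0) = 5.727 / 8.0661 = 0.7100.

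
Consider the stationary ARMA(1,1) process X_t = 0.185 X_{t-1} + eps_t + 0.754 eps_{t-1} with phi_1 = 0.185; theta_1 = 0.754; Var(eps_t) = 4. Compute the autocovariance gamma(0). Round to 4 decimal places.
\gamma(0) = 7.6519

Multiply the model equation by X_{t-k} and take expectations. With theta_0 = psi_0 = 1 and psi_j the MA(infinity) weights, this gives
  gamma(k) - sum_i phi_i gamma(k-i) = c_k,
  c_k = sigma^2 * sum_{j=k..q} theta_j psi_{j-k}   (c_k = 0 for k > q),
using gamma(-m) = gamma(m).
psi-weights needed (psi_j = theta_j + sum_i phi_i psi_{j-i}):
  psi_1 = theta_1 + phi_1 = 0.754 + (0.185) = 0.939
Right-hand sides:
  c_0 = sigma^2 (1 + theta_1 psi_1) = 4 * (1 + (0.754)(0.939)) = 4 * 1.708006 = 6.832024
  c_1 = sigma^2 theta_1 = 4 * (0.754) = 3.016
  c_2 = 0
Equations for k = 0 and k = 1 (AR order 1):
  gamma(0) = phi_1 gamma(1) + c_0
  gamma(1) = phi_1 gamma(0) + c_1
Substituting the second into the first: gamma(0) (1 - phi_1^2) = c_0 + phi_1 c_1, so
  gamma(0) = (c_0 + phi_1 c_1) / (1 - phi_1^2) = (6.832024 + (0.185)(3.016)) / (1 - (0.185)^2) = 7.389984 / 0.965775 = 7.651869.
Therefore gamma(0) = 7.6519 (to 4 decimal places).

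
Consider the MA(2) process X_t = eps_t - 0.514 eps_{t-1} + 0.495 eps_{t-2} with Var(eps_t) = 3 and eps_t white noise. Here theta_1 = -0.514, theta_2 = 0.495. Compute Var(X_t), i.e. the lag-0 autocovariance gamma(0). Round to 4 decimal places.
\gamma(0) = 4.5277

For an MA(q) process X_t = eps_t + sum_i theta_i eps_{t-i} with
Var(eps_t) = sigma^2, the variance is
  gamma(0) = sigma^2 * (1 + sum_i theta_i^2).
  sum_i theta_i^2 = (-0.514)^2 + (0.495)^2 = 0.264196 + 0.245025 = 0.509221.
  gamma(0) = 3 * (1 + 0.509221) = 3 * 1.509221 = 4.527663, which rounds to 4.5277.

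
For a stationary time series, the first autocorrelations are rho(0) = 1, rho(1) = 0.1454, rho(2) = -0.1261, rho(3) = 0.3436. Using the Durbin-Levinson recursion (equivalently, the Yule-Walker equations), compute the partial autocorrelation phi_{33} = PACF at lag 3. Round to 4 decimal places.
\phi_{33} = 0.4041

The PACF at lag k is phi_{kk}, the last component of the solution
to the Yule-Walker system G_k phi = r_k where
  (G_k)_{ij} = rho(|i - j|), (r_k)_i = rho(i), i,j = 1..k.
Equivalently, Durbin-Levinson gives phi_{kk} iteratively:
  phi_{11} = rho(1)
  phi_{kk} = [rho(k) - sum_{j=1..k-1} phi_{k-1,j} rho(k-j)]
            / [1 - sum_{j=1..k-1} phi_{k-1,j} rho(j)],
  phi_{k,j} = phi_{k-1,j} - phi_{kk} phi_{k-1,k-j},  j = 1..k-1.
Step k = 1:
  phi_11 = rho(1) = 0.1454.
Step k = 2:
  phi_22 = [rho(2) - phi_11 rho(1)] / [1 - phi_11 rho(1)] = [-0.1261 - (0.1454)(0.1454)] / [1 - (0.1454)(0.1454)]
         = -0.14724116 / 0.97885884 = -0.150421.
  Update: phi_21 = phi_11 - phi_22 phi_11 = 0.1454 - (-0.150421)(0.1454) = 0.167271.
Step k = 3:
  phi_33 = [rho(3) - phi_21 rho(2) - phi_22 rho(1)] / [1 - phi_21 rho(1) - phi_22 rho(2)]
    numerator   = 0.3436 - (0.167271)(-0.1261) - (-0.150421)(0.1454) = 0.38656415
    denominator = 1 - (0.167271)(0.1454) - (-0.150421)(-0.1261) = 0.95671064
  phi_33 = 0.38656415 / 0.95671064 = 0.4041.
Therefore phi_{33} = 0.4041.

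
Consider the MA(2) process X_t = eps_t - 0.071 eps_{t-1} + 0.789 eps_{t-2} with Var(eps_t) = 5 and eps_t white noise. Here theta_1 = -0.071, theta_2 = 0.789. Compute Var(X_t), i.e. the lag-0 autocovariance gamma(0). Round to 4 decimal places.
\gamma(0) = 8.1378

For an MA(q) process X_t = eps_t + sum_i theta_i eps_{t-i} with
Var(eps_t) = sigma^2, the variance is
  gamma(0) = sigma^2 * (1 + sum_i theta_i^2).
  sum_i theta_i^2 = (-0.071)^2 + (0.789)^2 = 0.005041 + 0.622521 = 0.627562.
  gamma(0) = 5 * (1 + 0.627562) = 5 * 1.627562 = 8.13781, which rounds to 8.1378.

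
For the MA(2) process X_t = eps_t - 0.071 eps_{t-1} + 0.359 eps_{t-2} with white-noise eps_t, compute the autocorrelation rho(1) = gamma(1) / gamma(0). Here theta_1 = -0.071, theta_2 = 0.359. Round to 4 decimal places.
\rho(1) = -0.0851

For an MA(q) process with theta_0 = 1, the autocovariance is
  gamma(k) = sigma^2 * sum_{i=0..q-k} theta_i * theta_{i+k},
and rho(k) = gamma(k) / gamma(0). Sigma^2 cancels.
  numerator   = (1)*(-0.071) + (-0.071)*(0.359) = -0.096489.
  denominator = (1)^2 + (-0.071)^2 + (0.359)^2 = 1.133922.
  rho(1) = -0.096489 / 1.133922 = -0.0851.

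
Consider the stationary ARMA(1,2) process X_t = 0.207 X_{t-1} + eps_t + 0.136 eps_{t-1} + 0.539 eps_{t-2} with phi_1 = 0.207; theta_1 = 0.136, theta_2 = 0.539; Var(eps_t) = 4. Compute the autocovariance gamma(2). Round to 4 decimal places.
\gamma(2) = 2.6799

Multiply the model equation by X_{t-k} and take expectations. With theta_0 = psi_0 = 1 and psi_j the MA(infinity) weights, this gives
  gamma(k) - sum_i phi_i gamma(k-i) = c_k,
  c_k = sigma^2 * sum_{j=k..q} theta_j psi_{j-k}   (c_k = 0 for k > q),
using gamma(-m) = gamma(m).
psi-weights needed (psi_j = theta_j + sum_i phi_i psi_{j-i}):
  psi_1 = theta_1 + phi_1 = 0.136 + (0.207) = 0.343
  psi_2 = theta_2 + phi_1 psi_1 = 0.539 + (0.207)(0.343) = 0.610001
Right-hand sides:
  c_0 = sigma^2 (1 + theta_1 psi_1 + theta_2 psi_2) = 4 * (1 + (0.136)(0.343) + (0.539)(0.610001)) = 4 * 1.375439 = 5.501754
  c_1 = sigma^2 (theta_1 + theta_2 psi_1) = 4 * (0.136 + (0.539)(0.343)) = 1.283508
  c_2 = sigma^2 theta_2 = 4 * (0.539) = 2.156
Equations for k = 0 and k = 1 (AR order 1):
  gamma(0) = phi_1 gamma(1) + c_0
  gamma(1) = phi_1 gamma(0) + c_1
Substituting the second into the first: gamma(0) (1 - phi_1^2) = c_0 + phi_1 c_1, so
  gamma(0) = (c_0 + phi_1 c_1) / (1 - phi_1^2) = (5.501754 + (0.207)(1.283508)) / (1 - (0.207)^2) = 5.76744 / 0.957151 = 6.025633.
  gamma(1) = phi_1 gamma(0) + c_1 = (0.207)(6.025633) + (1.283508) = 2.530814.
For k = 2: gamma(2) = phi_1 gamma(1) + c_2
  = (0.207)(2.530814) + (2.156) = 2.679878.
Therefore gamma(2) = 2.6799 (to 4 decimal places).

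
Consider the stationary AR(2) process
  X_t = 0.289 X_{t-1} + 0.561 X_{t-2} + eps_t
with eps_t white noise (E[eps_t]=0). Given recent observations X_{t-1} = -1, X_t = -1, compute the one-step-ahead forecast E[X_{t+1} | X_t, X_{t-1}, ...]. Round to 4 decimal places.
E[X_{t+1} \mid \mathcal F_t] = -0.8500

For an AR(p) model X_t = c + sum_i phi_i X_{t-i} + eps_t, the
one-step-ahead conditional mean is
  E[X_{t+1} | X_t, ...] = c + sum_i phi_i X_{t+1-i}.
Substitute known values:
  E[X_{t+1} | ...] = (0.289) * (-1) + (0.561) * (-1)
                   = -0.8500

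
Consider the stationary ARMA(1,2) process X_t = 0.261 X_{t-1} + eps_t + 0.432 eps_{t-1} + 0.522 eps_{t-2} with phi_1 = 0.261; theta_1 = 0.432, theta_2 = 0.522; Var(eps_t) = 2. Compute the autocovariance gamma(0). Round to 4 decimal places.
\gamma(0) = 4.0208

Multiply the model equation by X_{t-k} and take expectations. With theta_0 = psi_0 = 1 and psi_j the MA(infinity) weights, this gives
  gamma(k) - sum_i phi_i gamma(k-i) = c_k,
  c_k = sigma^2 * sum_{j=k..q} theta_j psi_{j-k}   (c_k = 0 for k > q),
using gamma(-m) = gamma(m).
psi-weights needed (psi_j = theta_j + sum_i phi_i psi_{j-i}):
  psi_1 = theta_1 + phi_1 = 0.432 + (0.261) = 0.693
  psi_2 = theta_2 + phi_1 psi_1 = 0.522 + (0.261)(0.693) = 0.702873
Right-hand sides:
  c_0 = sigma^2 (1 + theta_1 psi_1 + theta_2 psi_2) = 2 * (1 + (0.432)(0.693) + (0.522)(0.702873)) = 2 * 1.666276 = 3.332551
  c_1 = sigma^2 (theta_1 + theta_2 psi_1) = 2 * (0.432 + (0.522)(0.693)) = 1.587492
  c_2 = sigma^2 theta_2 = 2 * (0.522) = 1.044
Equations for k = 0 and k = 1 (AR order 1):
  gamma(0) = phi_1 gamma(1) + c_0
  gamma(1) = phi_1 gamma(0) + c_1
Substituting the second into the first: gamma(0) (1 - phi_1^2) = c_0 + phi_1 c_1, so
  gamma(0) = (c_0 + phi_1 c_1) / (1 - phi_1^2) = (3.332551 + (0.261)(1.587492)) / (1 - (0.261)^2) = 3.746887 / 0.931879 = 4.020787.
Therefore gamma(0) = 4.0208 (to 4 decimal places).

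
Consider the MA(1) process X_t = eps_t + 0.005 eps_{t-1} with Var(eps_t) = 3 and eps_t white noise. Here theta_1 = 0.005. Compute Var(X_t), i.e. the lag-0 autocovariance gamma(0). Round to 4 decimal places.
\gamma(0) = 3.0001

For an MA(q) process X_t = eps_t + sum_i theta_i eps_{t-i} with
Var(eps_t) = sigma^2, the variance is
  gamma(0) = sigma^2 * (1 + sum_i theta_i^2).
  sum_i theta_i^2 = (0.005)^2 = 0.000025.
  gamma(0) = 3 * (1 + 0.000025) = 3 * 1.000025 = 3.000075, which rounds to 3.0001.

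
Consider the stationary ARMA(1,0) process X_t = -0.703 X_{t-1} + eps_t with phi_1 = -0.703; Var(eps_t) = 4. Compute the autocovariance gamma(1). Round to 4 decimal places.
\gamma(1) = -5.5596

Multiply the model equation by X_{t-k} and take expectations. With theta_0 = psi_0 = 1 and psi_j the MA(infinity) weights, this gives
  gamma(k) - sum_i phi_i gamma(k-i) = c_k,
  c_k = sigma^2 * sum_{j=k..q} theta_j psi_{j-k}   (c_k = 0 for k > q),
using gamma(-m) = gamma(m).
Pure AR (q = 0): c_0 = sigma^2 = 4, c_k = 0 for k >= 1.
Equations for k = 0 and k = 1 (AR order 1):
  gamma(0) = phi_1 gamma(1) + c_0
  gamma(1) = phi_1 gamma(0) + c_1
Substituting the second into the first: gamma(0) (1 - phi_1^2) = c_0 + phi_1 c_1, so
  gamma(0) = c_0 / (1 - phi_1^2) = 4 / (1 - (-0.703)^2) = 4 / 0.505791 = 7.908405.
  gamma(1) = phi_1 gamma(0) = (-0.703)(7.908405) = -5.559609.
Therefore gamma(1) = -5.5596 (to 4 decimal places).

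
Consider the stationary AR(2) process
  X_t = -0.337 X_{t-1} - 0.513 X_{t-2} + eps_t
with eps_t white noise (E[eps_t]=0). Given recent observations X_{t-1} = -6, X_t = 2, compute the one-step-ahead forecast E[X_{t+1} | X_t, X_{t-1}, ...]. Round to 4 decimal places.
E[X_{t+1} \mid \mathcal F_t] = 2.4040

For an AR(p) model X_t = c + sum_i phi_i X_{t-i} + eps_t, the
one-step-ahead conditional mean is
  E[X_{t+1} | X_t, ...] = c + sum_i phi_i X_{t+1-i}.
Substitute known values:
  E[X_{t+1} | ...] = (-0.337) * (2) + (-0.513) * (-6)
                   = 2.4040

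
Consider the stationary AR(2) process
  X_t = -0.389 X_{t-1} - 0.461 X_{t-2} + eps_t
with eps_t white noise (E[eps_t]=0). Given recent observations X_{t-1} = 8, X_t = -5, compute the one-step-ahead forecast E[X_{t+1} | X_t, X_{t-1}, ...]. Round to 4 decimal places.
E[X_{t+1} \mid \mathcal F_t] = -1.7430

For an AR(p) model X_t = c + sum_i phi_i X_{t-i} + eps_t, the
one-step-ahead conditional mean is
  E[X_{t+1} | X_t, ...] = c + sum_i phi_i X_{t+1-i}.
Substitute known values:
  E[X_{t+1} | ...] = (-0.389) * (-5) + (-0.461) * (8)
                   = -1.7430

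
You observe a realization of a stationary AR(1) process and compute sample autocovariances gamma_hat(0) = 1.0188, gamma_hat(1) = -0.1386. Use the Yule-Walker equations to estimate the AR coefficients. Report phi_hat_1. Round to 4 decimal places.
\hat\phi_{1} = -0.1360

The Yule-Walker equations for an AR(p) process read, in matrix form,
  Gamma_p phi = r_p,   with   (Gamma_p)_{ij} = gamma(|i - j|),
                       (r_p)_i = gamma(i),   i,j = 1..p.
Substitute the sample gammas (Toeplitz matrix and right-hand side of size 1):
  Gamma_p = [[1.0188]]
  r_p     = [-0.1386]
With p = 1 this is the single equation gamma(0) phi_1 = gamma(1):
  phi_hat_1 = gamma(1) / gamma(0) = -0.1386 / 1.0188 = -0.1360.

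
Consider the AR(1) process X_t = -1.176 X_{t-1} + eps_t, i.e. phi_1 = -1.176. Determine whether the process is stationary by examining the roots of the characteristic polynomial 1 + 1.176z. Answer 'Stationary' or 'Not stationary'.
\text{Not stationary}

The AR(p) characteristic polynomial is P(z) = 1 + 1.176z.
Stationarity requires all roots to lie outside the unit circle, i.e. |z| > 1 for every root.
This is linear in z: 1 + (1.176) z = 0  =>  z = -1/(1.176) = -0.85034,  |z| = 0.85034.
Moduli of all roots: 0.8503.
All moduli strictly greater than 1? No.
Verdict: Not stationary.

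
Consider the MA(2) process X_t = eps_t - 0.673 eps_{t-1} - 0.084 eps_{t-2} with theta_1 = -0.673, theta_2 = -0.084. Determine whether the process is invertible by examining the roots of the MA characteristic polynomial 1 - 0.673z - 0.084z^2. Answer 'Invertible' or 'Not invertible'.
\text{Invertible}

The MA(q) characteristic polynomial is P(z) = 1 - 0.673z - 0.084z^2.
Invertibility requires all roots to lie outside the unit circle, i.e. |z| > 1 for every root.
Set 1 + (-0.673) z + (-0.084) z^2 = 0, i.e. a z^2 + b z + c = 0 with a = -0.084, b = -0.673, c = 1.
Discriminant D = b^2 - 4ac = (-0.673)^2 - 4*(-0.084)*1 = 0.452929 - (-0.336) = 0.788929.
D >= 0, so the roots are real: z = (-b +/- sqrt(D)) / (2a) = (0.673 +/- 0.888217) / (-0.168).
  z_1 = (0.673 + 0.888217) / (-0.168) = -9.293,   |z_1| = 9.293.
  z_2 = (0.673 - 0.888217) / (-0.168) = 1.2811,   |z_2| = 1.2811.
Moduli of all roots: 9.2930, 1.2811.
All moduli strictly greater than 1? Yes.
Verdict: Invertible.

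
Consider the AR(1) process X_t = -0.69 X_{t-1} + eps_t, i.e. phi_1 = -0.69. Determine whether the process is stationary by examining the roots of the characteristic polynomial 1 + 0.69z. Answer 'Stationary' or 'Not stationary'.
\text{Stationary}

The AR(p) characteristic polynomial is P(z) = 1 + 0.69z.
Stationarity requires all roots to lie outside the unit circle, i.e. |z| > 1 for every root.
This is linear in z: 1 + (0.69) z = 0  =>  z = -1/(0.69) = -1.449275,  |z| = 1.449275.
Moduli of all roots: 1.4493.
All moduli strictly greater than 1? Yes.
Verdict: Stationary.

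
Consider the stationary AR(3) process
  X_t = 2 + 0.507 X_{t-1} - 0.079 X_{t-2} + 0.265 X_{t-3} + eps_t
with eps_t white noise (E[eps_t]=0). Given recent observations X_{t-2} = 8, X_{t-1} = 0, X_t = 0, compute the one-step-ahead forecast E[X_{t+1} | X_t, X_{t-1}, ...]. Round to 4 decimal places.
E[X_{t+1} \mid \mathcal F_t] = 4.1200

For an AR(p) model X_t = c + sum_i phi_i X_{t-i} + eps_t, the
one-step-ahead conditional mean is
  E[X_{t+1} | X_t, ...] = c + sum_i phi_i X_{t+1-i}.
Substitute known values:
  E[X_{t+1} | ...] = 2 + (0.507) * (0) + (-0.079) * (0) + (0.265) * (8)
                   = 4.1200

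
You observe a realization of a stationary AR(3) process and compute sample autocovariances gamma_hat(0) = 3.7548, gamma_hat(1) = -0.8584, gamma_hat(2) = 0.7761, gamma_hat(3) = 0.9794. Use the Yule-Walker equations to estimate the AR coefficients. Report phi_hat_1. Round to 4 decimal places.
\hat\phi_{1} = -0.2510

The Yule-Walker equations for an AR(p) process read, in matrix form,
  Gamma_p phi = r_p,   with   (Gamma_p)_{ij} = gamma(|i - j|),
                       (r_p)_i = gamma(i),   i,j = 1..p.
Substitute the sample gammas (Toeplitz matrix and right-hand side of size 3):
  Gamma_p = [[3.7548, -0.8584, 0.7761], [-0.8584, 3.7548, -0.8584], [0.7761, -0.8584, 3.7548]]
  r_p     = [-0.8584, 0.7761, 0.9794]
Written out (R1..R3):
  (R1) 3.7548 phi_1 - 0.8584 phi_2 + 0.7761 phi_3 = -0.8584
  (R2) -0.8584 phi_1 + 3.7548 phi_2 - 0.8584 phi_3 = 0.7761
  (R3) 0.7761 phi_1 - 0.8584 phi_2 + 3.7548 phi_3 = 0.9794
Gaussian elimination:
  R2 <- R2 - (-0.8584/3.7548) R1 = R2 - (-0.228614) R1:  3.558558 phi_2 - 0.680973 phi_3 = 0.579858
  R3 <- R3 - (0.7761/3.7548) R1 = R3 - (0.206695) R1:  -0.680973 phi_2 + 3.594384 phi_3 = 1.156827
  R3 <- R3 - (-0.680973/3.558558) R2 = R3 - (-0.191362) R2:  3.464071 phi_3 = 1.26779
Back-substitution:
  phi_hat_3 = 1.26779 / 3.464071 = 0.365983
  phi_hat_2 = (0.579858 - (-0.680973)(0.365983)) / 3.558558 = 0.232983
  phi_hat_1 = (-0.8584 - (-0.8584)(0.232983) - (0.7761)(0.365983)) / 3.7548 = -0.250998
So phi_hat = [-0.2510, 0.2330, 0.3660].
Therefore phi_hat_1 = -0.2510.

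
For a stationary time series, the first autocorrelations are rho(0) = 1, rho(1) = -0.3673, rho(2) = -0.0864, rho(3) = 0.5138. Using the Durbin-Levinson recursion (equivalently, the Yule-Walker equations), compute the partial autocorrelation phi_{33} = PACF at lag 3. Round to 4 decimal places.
\phi_{33} = 0.4700

The PACF at lag k is phi_{kk}, the last component of the solution
to the Yule-Walker system G_k phi = r_k where
  (G_k)_{ij} = rho(|i - j|), (r_k)_i = rho(i), i,j = 1..k.
Equivalently, Durbin-Levinson gives phi_{kk} iteratively:
  phi_{11} = rho(1)
  phi_{kk} = [rho(k) - sum_{j=1..k-1} phi_{k-1,j} rho(k-j)]
            / [1 - sum_{j=1..k-1} phi_{k-1,j} rho(j)],
  phi_{k,j} = phi_{k-1,j} - phi_{kk} phi_{k-1,k-j},  j = 1..k-1.
Step k = 1:
  phi_11 = rho(1) = -0.3673.
Step k = 2:
  phi_22 = [rho(2) - phi_11 rho(1)] / [1 - phi_11 rho(1)] = [-0.0864 - (-0.3673)(-0.3673)] / [1 - (-0.3673)(-0.3673)]
         = -0.22130929 / 0.86509071 = -0.255822.
  Update: phi_21 = phi_11 - phi_22 phi_11 = -0.3673 - (-0.255822)(-0.3673) = -0.461263.
Step k = 3:
  phi_33 = [rho(3) - phi_21 rho(2) - phi_22 rho(1)] / [1 - phi_21 rho(1) - phi_22 rho(2)]
    numerator   = 0.5138 - (-0.461263)(-0.0864) - (-0.255822)(-0.3673) = 0.37998339
    denominator = 1 - (-0.461263)(-0.3673) - (-0.255822)(-0.0864) = 0.80847491
  phi_33 = 0.37998339 / 0.80847491 = 0.47.
Therefore phi_{33} = 0.4700.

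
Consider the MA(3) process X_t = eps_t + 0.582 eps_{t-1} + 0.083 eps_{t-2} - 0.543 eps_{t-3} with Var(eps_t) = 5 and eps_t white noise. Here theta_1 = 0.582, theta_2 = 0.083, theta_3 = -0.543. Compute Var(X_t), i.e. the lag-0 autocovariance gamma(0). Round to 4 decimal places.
\gamma(0) = 8.2023

For an MA(q) process X_t = eps_t + sum_i theta_i eps_{t-i} with
Var(eps_t) = sigma^2, the variance is
  gamma(0) = sigma^2 * (1 + sum_i theta_i^2).
  sum_i theta_i^2 = (0.582)^2 + (0.083)^2 + (-0.543)^2 = 0.338724 + 0.006889 + 0.294849 = 0.640462.
  gamma(0) = 5 * (1 + 0.640462) = 5 * 1.640462 = 8.20231, which rounds to 8.2023.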